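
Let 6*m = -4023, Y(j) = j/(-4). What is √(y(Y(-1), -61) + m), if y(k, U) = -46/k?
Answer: I*√3418/2 ≈ 29.232*I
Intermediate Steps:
Y(j) = -j/4 (Y(j) = j*(-¼) = -j/4)
m = -1341/2 (m = (⅙)*(-4023) = -1341/2 ≈ -670.50)
√(y(Y(-1), -61) + m) = √(-46/((-¼*(-1))) - 1341/2) = √(-46/¼ - 1341/2) = √(-46*4 - 1341/2) = √(-184 - 1341/2) = √(-1709/2) = I*√3418/2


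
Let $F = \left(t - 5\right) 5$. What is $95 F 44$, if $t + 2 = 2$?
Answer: $-104500$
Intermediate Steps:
$t = 0$ ($t = -2 + 2 = 0$)
$F = -25$ ($F = \left(0 - 5\right) 5 = \left(-5\right) 5 = -25$)
$95 F 44 = 95 \left(-25\right) 44 = \left(-2375\right) 44 = -104500$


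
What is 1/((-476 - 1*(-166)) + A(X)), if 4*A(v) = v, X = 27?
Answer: -4/1213 ≈ -0.0032976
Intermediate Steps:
A(v) = v/4
1/((-476 - 1*(-166)) + A(X)) = 1/((-476 - 1*(-166)) + (1/4)*27) = 1/((-476 + 166) + 27/4) = 1/(-310 + 27/4) = 1/(-1213/4) = -4/1213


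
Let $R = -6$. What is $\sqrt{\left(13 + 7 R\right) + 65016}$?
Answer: $\sqrt{64987} \approx 254.93$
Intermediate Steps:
$\sqrt{\left(13 + 7 R\right) + 65016} = \sqrt{\left(13 + 7 \left(-6\right)\right) + 65016} = \sqrt{\left(13 - 42\right) + 65016} = \sqrt{-29 + 65016} = \sqrt{64987}$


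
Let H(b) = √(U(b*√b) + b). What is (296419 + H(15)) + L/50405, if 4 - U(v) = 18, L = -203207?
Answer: 14940846893/50405 ≈ 2.9642e+5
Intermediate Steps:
U(v) = -14 (U(v) = 4 - 1*18 = 4 - 18 = -14)
H(b) = √(-14 + b)
(296419 + H(15)) + L/50405 = (296419 + √(-14 + 15)) - 203207/50405 = (296419 + √1) - 203207*1/50405 = (296419 + 1) - 203207/50405 = 296420 - 203207/50405 = 14940846893/50405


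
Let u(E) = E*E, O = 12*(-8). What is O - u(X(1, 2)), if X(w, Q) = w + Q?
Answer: -105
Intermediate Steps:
O = -96
X(w, Q) = Q + w
u(E) = E²
O - u(X(1, 2)) = -96 - (2 + 1)² = -96 - 1*3² = -96 - 1*9 = -96 - 9 = -105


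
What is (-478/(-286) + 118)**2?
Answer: 292854769/20449 ≈ 14321.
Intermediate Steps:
(-478/(-286) + 118)**2 = (-478*(-1/286) + 118)**2 = (239/143 + 118)**2 = (17113/143)**2 = 292854769/20449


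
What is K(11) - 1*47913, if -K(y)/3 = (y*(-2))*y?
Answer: -47187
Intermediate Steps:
K(y) = 6*y² (K(y) = -3*y*(-2)*y = -3*(-2*y)*y = -(-6)*y² = 6*y²)
K(11) - 1*47913 = 6*11² - 1*47913 = 6*121 - 47913 = 726 - 47913 = -47187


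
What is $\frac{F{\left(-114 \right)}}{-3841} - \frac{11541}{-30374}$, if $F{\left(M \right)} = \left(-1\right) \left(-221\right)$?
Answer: $\frac{37616327}{116666534} \approx 0.32243$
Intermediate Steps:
$F{\left(M \right)} = 221$
$\frac{F{\left(-114 \right)}}{-3841} - \frac{11541}{-30374} = \frac{221}{-3841} - \frac{11541}{-30374} = 221 \left(- \frac{1}{3841}\right) - - \frac{11541}{30374} = - \frac{221}{3841} + \frac{11541}{30374} = \frac{37616327}{116666534}$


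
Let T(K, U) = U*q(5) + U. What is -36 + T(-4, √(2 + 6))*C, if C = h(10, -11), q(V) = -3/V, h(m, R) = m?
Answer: -36 + 8*√2 ≈ -24.686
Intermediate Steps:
C = 10
T(K, U) = 2*U/5 (T(K, U) = U*(-3/5) + U = U*(-3*⅕) + U = U*(-⅗) + U = -3*U/5 + U = 2*U/5)
-36 + T(-4, √(2 + 6))*C = -36 + (2*√(2 + 6)/5)*10 = -36 + (2*√8/5)*10 = -36 + (2*(2*√2)/5)*10 = -36 + (4*√2/5)*10 = -36 + 8*√2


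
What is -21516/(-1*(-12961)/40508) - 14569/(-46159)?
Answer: -3094662823811/46020523 ≈ -67245.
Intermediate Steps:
-21516/(-1*(-12961)/40508) - 14569/(-46159) = -21516/(12961*(1/40508)) - 14569*(-1/46159) = -21516/997/3116 + 14569/46159 = -21516*3116/997 + 14569/46159 = -67043856/997 + 14569/46159 = -3094662823811/46020523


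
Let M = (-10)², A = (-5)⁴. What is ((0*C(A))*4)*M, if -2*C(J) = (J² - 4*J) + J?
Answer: 0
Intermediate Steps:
A = 625
M = 100
C(J) = -J²/2 + 3*J/2 (C(J) = -((J² - 4*J) + J)/2 = -(J² - 3*J)/2 = -J²/2 + 3*J/2)
((0*C(A))*4)*M = ((0*((½)*625*(3 - 1*625)))*4)*100 = ((0*((½)*625*(3 - 625)))*4)*100 = ((0*((½)*625*(-622)))*4)*100 = ((0*(-194375))*4)*100 = (0*4)*100 = 0*100 = 0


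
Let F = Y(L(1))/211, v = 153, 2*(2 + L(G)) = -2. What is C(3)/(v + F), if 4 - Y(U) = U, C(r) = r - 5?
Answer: -211/16145 ≈ -0.013069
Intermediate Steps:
L(G) = -3 (L(G) = -2 + (½)*(-2) = -2 - 1 = -3)
C(r) = -5 + r
Y(U) = 4 - U
F = 7/211 (F = (4 - 1*(-3))/211 = (4 + 3)*(1/211) = 7*(1/211) = 7/211 ≈ 0.033175)
C(3)/(v + F) = (-5 + 3)/(153 + 7/211) = -2/32290/211 = -2*211/32290 = -211/16145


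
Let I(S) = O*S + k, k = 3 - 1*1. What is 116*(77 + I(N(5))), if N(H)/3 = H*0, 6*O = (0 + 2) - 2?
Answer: 9164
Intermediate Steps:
k = 2 (k = 3 - 1 = 2)
O = 0 (O = ((0 + 2) - 2)/6 = (2 - 2)/6 = (1/6)*0 = 0)
N(H) = 0 (N(H) = 3*(H*0) = 3*0 = 0)
I(S) = 2 (I(S) = 0*S + 2 = 0 + 2 = 2)
116*(77 + I(N(5))) = 116*(77 + 2) = 116*79 = 9164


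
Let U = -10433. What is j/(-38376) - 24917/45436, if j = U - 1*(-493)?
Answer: -63072619/217956492 ≈ -0.28938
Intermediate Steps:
j = -9940 (j = -10433 - 1*(-493) = -10433 + 493 = -9940)
j/(-38376) - 24917/45436 = -9940/(-38376) - 24917/45436 = -9940*(-1/38376) - 24917*1/45436 = 2485/9594 - 24917/45436 = -63072619/217956492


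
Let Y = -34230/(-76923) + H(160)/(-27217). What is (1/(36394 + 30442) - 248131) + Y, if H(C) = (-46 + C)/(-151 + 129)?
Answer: -150305607673011899/605752112196 ≈ -2.4813e+5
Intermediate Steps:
H(C) = 23/11 - C/22 (H(C) = (-46 + C)/(-22) = (-46 + C)*(-1/22) = 23/11 - C/22)
Y = 44382691/99695871 (Y = -34230/(-76923) + (23/11 - 1/22*160)/(-27217) = -34230*(-1/76923) + (23/11 - 80/11)*(-1/27217) = 1630/3663 - 57/11*(-1/27217) = 1630/3663 + 57/299387 = 44382691/99695871 ≈ 0.44518)
(1/(36394 + 30442) - 248131) + Y = (1/(36394 + 30442) - 248131) + 44382691/99695871 = (1/66836 - 248131) + 44382691/99695871 = -16584083515/66836 + 44382691/99695871 = -150305607673011899/605752112196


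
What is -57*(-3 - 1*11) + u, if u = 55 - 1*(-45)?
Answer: 898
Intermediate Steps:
u = 100 (u = 55 + 45 = 100)
-57*(-3 - 1*11) + u = -57*(-3 - 1*11) + 100 = -57*(-3 - 11) + 100 = -57*(-14) + 100 = 798 + 100 = 898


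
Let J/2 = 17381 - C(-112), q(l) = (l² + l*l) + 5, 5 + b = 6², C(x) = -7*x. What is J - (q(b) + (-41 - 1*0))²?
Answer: -3523802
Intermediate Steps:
b = 31 (b = -5 + 6² = -5 + 36 = 31)
q(l) = 5 + 2*l² (q(l) = (l² + l²) + 5 = 2*l² + 5 = 5 + 2*l²)
J = 33194 (J = 2*(17381 - (-7)*(-112)) = 2*(17381 - 1*784) = 2*(17381 - 784) = 2*16597 = 33194)
J - (q(b) + (-41 - 1*0))² = 33194 - ((5 + 2*31²) + (-41 - 1*0))² = 33194 - ((5 + 2*961) + (-41 + 0))² = 33194 - ((5 + 1922) - 41)² = 33194 - (1927 - 41)² = 33194 - 1*1886² = 33194 - 1*3556996 = 33194 - 3556996 = -3523802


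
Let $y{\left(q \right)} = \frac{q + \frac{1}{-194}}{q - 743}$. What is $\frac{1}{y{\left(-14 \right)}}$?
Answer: $\frac{146858}{2717} \approx 54.052$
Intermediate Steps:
$y{\left(q \right)} = \frac{- \frac{1}{194} + q}{-743 + q}$ ($y{\left(q \right)} = \frac{q - \frac{1}{194}}{-743 + q} = \frac{- \frac{1}{194} + q}{-743 + q}$)
$\frac{1}{y{\left(-14 \right)}} = \frac{1}{\frac{1}{-743 - 14} \left(- \frac{1}{194} - 14\right)} = \frac{1}{\frac{1}{-757} \left(- \frac{2717}{194}\right)} = \frac{1}{\left(- \frac{1}{757}\right) \left(- \frac{2717}{194}\right)} = \frac{1}{\frac{2717}{146858}} = \frac{146858}{2717}$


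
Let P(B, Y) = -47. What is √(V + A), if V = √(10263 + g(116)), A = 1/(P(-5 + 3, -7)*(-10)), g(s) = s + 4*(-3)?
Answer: √(470 + 220900*√10367)/470 ≈ 10.091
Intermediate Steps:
g(s) = -12 + s (g(s) = s - 12 = -12 + s)
A = 1/470 (A = 1/(-47*(-10)) = 1/470 ≈ 0.0021277)
V = √10367 (V = √(10263 + (-12 + 116)) = √(10263 + 104) = √10367 ≈ 101.82)
√(V + A) = √(√10367 + 1/470) = √(1/470 + √10367)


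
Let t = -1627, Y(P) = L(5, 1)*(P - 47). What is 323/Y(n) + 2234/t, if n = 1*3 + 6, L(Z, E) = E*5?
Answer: -49999/16270 ≈ -3.0731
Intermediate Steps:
L(Z, E) = 5*E
n = 9 (n = 3 + 6 = 9)
Y(P) = -235 + 5*P (Y(P) = (5*1)*(P - 47) = 5*(-47 + P) = -235 + 5*P)
323/Y(n) + 2234/t = 323/(-235 + 5*9) + 2234/(-1627) = 323/(-235 + 45) + 2234*(-1/1627) = 323/(-190) - 2234/1627 = 323*(-1/190) - 2234/1627 = -17/10 - 2234/1627 = -49999/16270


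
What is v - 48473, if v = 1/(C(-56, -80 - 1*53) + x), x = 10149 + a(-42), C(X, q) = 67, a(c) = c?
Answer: -493164301/10174 ≈ -48473.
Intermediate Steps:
x = 10107 (x = 10149 - 42 = 10107)
v = 1/10174 (v = 1/(67 + 10107) = 1/10174 ≈ 9.8290e-5)
v - 48473 = 1/10174 - 48473 = -493164301/10174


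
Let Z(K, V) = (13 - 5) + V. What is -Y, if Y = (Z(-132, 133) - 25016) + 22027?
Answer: 2848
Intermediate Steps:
Z(K, V) = 8 + V
Y = -2848 (Y = ((8 + 133) - 25016) + 22027 = (141 - 25016) + 22027 = -24875 + 22027 = -2848)
-Y = -1*(-2848) = 2848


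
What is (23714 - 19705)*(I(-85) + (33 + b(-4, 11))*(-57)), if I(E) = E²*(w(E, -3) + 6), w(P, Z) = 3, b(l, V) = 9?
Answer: 251087679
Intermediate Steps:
I(E) = 9*E² (I(E) = E²*(3 + 6) = E²*9 = 9*E²)
(23714 - 19705)*(I(-85) + (33 + b(-4, 11))*(-57)) = (23714 - 19705)*(9*(-85)² + (33 + 9)*(-57)) = 4009*(9*7225 + 42*(-57)) = 4009*(65025 - 2394) = 4009*62631 = 251087679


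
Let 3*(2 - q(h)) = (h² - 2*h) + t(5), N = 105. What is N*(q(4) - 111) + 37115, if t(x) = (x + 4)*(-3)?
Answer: 26335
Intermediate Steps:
t(x) = -12 - 3*x (t(x) = (4 + x)*(-3) = -12 - 3*x)
q(h) = 11 - h²/3 + 2*h/3 (q(h) = 2 - ((h² - 2*h) + (-12 - 3*5))/3 = 2 - ((h² - 2*h) + (-12 - 15))/3 = 2 - ((h² - 2*h) - 27)/3 = 2 - (-27 + h² - 2*h)/3 = 2 + (9 - h²/3 + 2*h/3) = 11 - h²/3 + 2*h/3)
N*(q(4) - 111) + 37115 = 105*((11 - ⅓*4² + (⅔)*4) - 111) + 37115 = 105*((11 - ⅓*16 + 8/3) - 111) + 37115 = 105*((11 - 16/3 + 8/3) - 111) + 37115 = 105*(25/3 - 111) + 37115 = 105*(-308/3) + 37115 = -10780 + 37115 = 26335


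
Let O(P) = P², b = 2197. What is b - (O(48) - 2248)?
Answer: 2141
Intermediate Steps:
b - (O(48) - 2248) = 2197 - (48² - 2248) = 2197 - (2304 - 2248) = 2197 - 1*56 = 2197 - 56 = 2141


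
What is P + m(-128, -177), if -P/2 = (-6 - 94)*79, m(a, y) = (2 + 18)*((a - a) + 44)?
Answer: 16680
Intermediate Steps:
m(a, y) = 880 (m(a, y) = 20*(0 + 44) = 20*44 = 880)
P = 15800 (P = -2*(-6 - 94)*79 = -(-200)*79 = -2*(-7900) = 15800)
P + m(-128, -177) = 15800 + 880 = 16680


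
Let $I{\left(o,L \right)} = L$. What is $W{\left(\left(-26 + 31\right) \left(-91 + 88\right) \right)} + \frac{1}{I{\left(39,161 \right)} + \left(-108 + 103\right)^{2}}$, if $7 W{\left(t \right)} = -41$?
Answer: $- \frac{7619}{1302} \approx -5.8518$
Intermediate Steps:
$W{\left(t \right)} = - \frac{41}{7}$ ($W{\left(t \right)} = \frac{1}{7} \left(-41\right) = - \frac{41}{7}$)
$W{\left(\left(-26 + 31\right) \left(-91 + 88\right) \right)} + \frac{1}{I{\left(39,161 \right)} + \left(-108 + 103\right)^{2}} = - \frac{41}{7} + \frac{1}{161 + \left(-108 + 103\right)^{2}} = - \frac{41}{7} + \frac{1}{161 + \left(-5\right)^{2}} = - \frac{41}{7} + \frac{1}{161 + 25} = - \frac{41}{7} + \frac{1}{186} = - \frac{7619}{1302}$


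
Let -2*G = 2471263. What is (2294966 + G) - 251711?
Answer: 1615247/2 ≈ 8.0762e+5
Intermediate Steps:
G = -2471263/2 (G = -½*2471263 = -2471263/2 ≈ -1.2356e+6)
(2294966 + G) - 251711 = (2294966 - 2471263/2) - 251711 = 2118669/2 - 251711 = 1615247/2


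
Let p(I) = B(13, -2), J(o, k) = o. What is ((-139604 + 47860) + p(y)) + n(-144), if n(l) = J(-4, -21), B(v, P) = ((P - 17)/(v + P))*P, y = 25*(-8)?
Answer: -1009190/11 ≈ -91745.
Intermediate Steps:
y = -200
B(v, P) = P*(-17 + P)/(P + v) (B(v, P) = ((-17 + P)/(P + v))*P = P*(-17 + P)/(P + v))
p(I) = 38/11 (p(I) = -2*(-17 - 2)/(-2 + 13) = -2*(-19)/11 = -2*1/11*(-19) = 38/11)
n(l) = -4
((-139604 + 47860) + p(y)) + n(-144) = ((-139604 + 47860) + 38/11) - 4 = (-91744 + 38/11) - 4 = -1009146/11 - 4 = -1009190/11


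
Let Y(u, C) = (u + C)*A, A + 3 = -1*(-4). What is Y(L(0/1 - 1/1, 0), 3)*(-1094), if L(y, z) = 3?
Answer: -6564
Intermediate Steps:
A = 1 (A = -3 - 1*(-4) = -3 + 4 = 1)
Y(u, C) = C + u (Y(u, C) = (u + C)*1 = (C + u)*1 = C + u)
Y(L(0/1 - 1/1, 0), 3)*(-1094) = (3 + 3)*(-1094) = 6*(-1094) = -6564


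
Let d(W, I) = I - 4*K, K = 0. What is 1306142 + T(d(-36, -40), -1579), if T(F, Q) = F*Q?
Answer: 1369302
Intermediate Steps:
d(W, I) = I (d(W, I) = I - 4*0 = I + 0 = I)
1306142 + T(d(-36, -40), -1579) = 1306142 - 40*(-1579) = 1306142 + 63160 = 1369302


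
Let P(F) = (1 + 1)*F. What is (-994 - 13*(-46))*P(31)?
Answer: -24552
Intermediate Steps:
P(F) = 2*F
(-994 - 13*(-46))*P(31) = (-994 - 13*(-46))*(2*31) = (-994 + 598)*62 = -396*62 = -24552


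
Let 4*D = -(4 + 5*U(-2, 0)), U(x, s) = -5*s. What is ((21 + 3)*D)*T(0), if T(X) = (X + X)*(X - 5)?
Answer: 0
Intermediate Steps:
D = -1 (D = (-(4 + 5*(-5*0)))/4 = (-(4 + 5*0))/4 = (-(4 + 0))/4 = (-1*4)/4 = (¼)*(-4) = -1)
T(X) = 2*X*(-5 + X) (T(X) = (2*X)*(-5 + X) = 2*X*(-5 + X))
((21 + 3)*D)*T(0) = ((21 + 3)*(-1))*(2*0*(-5 + 0)) = (24*(-1))*(2*0*(-5)) = -24*0 = 0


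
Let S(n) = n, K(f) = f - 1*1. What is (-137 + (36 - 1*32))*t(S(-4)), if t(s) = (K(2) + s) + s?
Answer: 931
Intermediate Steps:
K(f) = -1 + f (K(f) = f - 1 = -1 + f)
t(s) = 1 + 2*s (t(s) = ((-1 + 2) + s) + s = (1 + s) + s = 1 + 2*s)
(-137 + (36 - 1*32))*t(S(-4)) = (-137 + (36 - 1*32))*(1 + 2*(-4)) = (-137 + (36 - 32))*(1 - 8) = (-137 + 4)*(-7) = -133*(-7) = 931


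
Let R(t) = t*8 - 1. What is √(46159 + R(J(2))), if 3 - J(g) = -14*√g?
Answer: √(46182 + 112*√2) ≈ 215.27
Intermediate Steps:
J(g) = 3 + 14*√g (J(g) = 3 - (-14)*√g = 3 + 14*√g)
R(t) = -1 + 8*t (R(t) = 8*t - 1 = -1 + 8*t)
√(46159 + R(J(2))) = √(46159 + (-1 + 8*(3 + 14*√2))) = √(46159 + (-1 + (24 + 112*√2))) = √(46159 + (23 + 112*√2)) = √(46182 + 112*√2)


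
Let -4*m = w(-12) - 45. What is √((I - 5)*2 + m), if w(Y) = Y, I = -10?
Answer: 3*I*√7/2 ≈ 3.9686*I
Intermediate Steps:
m = 57/4 (m = -(-12 - 45)/4 = -¼*(-57) = 57/4 ≈ 14.250)
√((I - 5)*2 + m) = √((-10 - 5)*2 + 57/4) = √(-15*2 + 57/4) = √(-30 + 57/4) = √(-63/4) = 3*I*√7/2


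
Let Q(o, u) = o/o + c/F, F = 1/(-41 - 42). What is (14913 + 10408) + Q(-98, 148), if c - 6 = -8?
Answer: 25488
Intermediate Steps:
c = -2 (c = 6 - 8 = -2)
F = -1/83 (F = 1/(-83) = -1/83 ≈ -0.012048)
Q(o, u) = 167 (Q(o, u) = o/o - 2/(-1/83) = 1 - 2*(-83) = 1 + 166 = 167)
(14913 + 10408) + Q(-98, 148) = (14913 + 10408) + 167 = 25321 + 167 = 25488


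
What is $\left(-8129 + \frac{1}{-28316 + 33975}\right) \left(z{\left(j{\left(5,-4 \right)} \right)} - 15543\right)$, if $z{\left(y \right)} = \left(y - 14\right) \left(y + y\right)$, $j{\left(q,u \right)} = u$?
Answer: $\frac{708384951990}{5659} \approx 1.2518 \cdot 10^{8}$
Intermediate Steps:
$z{\left(y \right)} = 2 y \left(-14 + y\right)$ ($z{\left(y \right)} = \left(-14 + y\right) 2 y = 2 y \left(-14 + y\right)$)
$\left(-8129 + \frac{1}{-28316 + 33975}\right) \left(z{\left(j{\left(5,-4 \right)} \right)} - 15543\right) = \left(-8129 + \frac{1}{-28316 + 33975}\right) \left(2 \left(-4\right) \left(-14 - 4\right) - 15543\right) = \left(-8129 + \frac{1}{5659}\right) \left(2 \left(-4\right) \left(-18\right) - 15543\right) = \left(-8129 + \frac{1}{5659}\right) \left(144 - 15543\right) = \left(- \frac{46002010}{5659}\right) \left(-15399\right) = \frac{708384951990}{5659}$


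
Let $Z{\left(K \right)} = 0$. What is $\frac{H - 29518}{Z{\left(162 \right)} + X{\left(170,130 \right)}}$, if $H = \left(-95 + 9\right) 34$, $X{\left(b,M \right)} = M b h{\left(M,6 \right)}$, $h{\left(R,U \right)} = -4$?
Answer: $\frac{16221}{44200} \approx 0.36699$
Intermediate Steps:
$X{\left(b,M \right)} = - 4 M b$ ($X{\left(b,M \right)} = M b \left(-4\right) = - 4 M b$)
$H = -2924$ ($H = \left(-86\right) 34 = -2924$)
$\frac{H - 29518}{Z{\left(162 \right)} + X{\left(170,130 \right)}} = \frac{-2924 - 29518}{0 - 520 \cdot 170} = - \frac{32442}{0 - 88400} = - \frac{32442}{-88400} = \left(-32442\right) \left(- \frac{1}{88400}\right) = \frac{16221}{44200}$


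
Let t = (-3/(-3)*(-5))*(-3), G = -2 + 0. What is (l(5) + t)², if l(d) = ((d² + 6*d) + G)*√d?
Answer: 14270 + 1590*√5 ≈ 17825.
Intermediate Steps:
G = -2
l(d) = √d*(-2 + d² + 6*d) (l(d) = ((d² + 6*d) - 2)*√d = (-2 + d² + 6*d)*√d = √d*(-2 + d² + 6*d))
t = 15 (t = (-3*(-⅓)*(-5))*(-3) = (1*(-5))*(-3) = -5*(-3) = 15)
(l(5) + t)² = (√5*(-2 + 5² + 6*5) + 15)² = (√5*(-2 + 25 + 30) + 15)² = (√5*53 + 15)² = (53*√5 + 15)² = (15 + 53*√5)²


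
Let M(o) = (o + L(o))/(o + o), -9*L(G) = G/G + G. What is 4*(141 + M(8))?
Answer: 2263/4 ≈ 565.75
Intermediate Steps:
L(G) = -1/9 - G/9 (L(G) = -(G/G + G)/9 = -(1 + G)/9 = -1/9 - G/9)
M(o) = (-1/9 + 8*o/9)/(2*o) (M(o) = (o + (-1/9 - o/9))/(o + o) = (-1/9 + 8*o/9)/((2*o)) = (-1/9 + 8*o/9)*(1/(2*o)) = (-1/9 + 8*o/9)/(2*o))
4*(141 + M(8)) = 4*(141 + (1/18)*(-1 + 8*8)/8) = 4*(141 + (1/18)*(1/8)*(-1 + 64)) = 4*(141 + (1/18)*(1/8)*63) = 4*(141 + 7/16) = 4*(2263/16) = 2263/4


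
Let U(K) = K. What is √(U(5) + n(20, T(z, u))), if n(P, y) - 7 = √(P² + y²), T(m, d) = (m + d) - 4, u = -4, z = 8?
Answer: 4*√2 ≈ 5.6569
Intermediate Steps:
T(m, d) = -4 + d + m (T(m, d) = (d + m) - 4 = -4 + d + m)
n(P, y) = 7 + √(P² + y²)
√(U(5) + n(20, T(z, u))) = √(5 + (7 + √(20² + (-4 - 4 + 8)²))) = √(5 + (7 + √(400 + 0²))) = √(5 + (7 + √(400 + 0))) = √(5 + (7 + √400)) = √(5 + (7 + 20)) = √(5 + 27) = √32 = 4*√2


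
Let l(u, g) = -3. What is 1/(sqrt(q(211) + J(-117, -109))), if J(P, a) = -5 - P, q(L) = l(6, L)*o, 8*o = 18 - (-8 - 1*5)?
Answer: 2*sqrt(1606)/803 ≈ 0.099813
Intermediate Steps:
o = 31/8 (o = (18 - (-8 - 1*5))/8 = (18 - (-8 - 5))/8 = (18 - 1*(-13))/8 = (18 + 13)/8 = (1/8)*31 = 31/8 ≈ 3.8750)
q(L) = -93/8 (q(L) = -3*31/8 = -93/8)
1/(sqrt(q(211) + J(-117, -109))) = 1/(sqrt(-93/8 + (-5 - 1*(-117)))) = 1/(sqrt(-93/8 + (-5 + 117))) = 1/(sqrt(-93/8 + 112)) = 1/(sqrt(803/8)) = 1/(sqrt(1606)/4) = 2*sqrt(1606)/803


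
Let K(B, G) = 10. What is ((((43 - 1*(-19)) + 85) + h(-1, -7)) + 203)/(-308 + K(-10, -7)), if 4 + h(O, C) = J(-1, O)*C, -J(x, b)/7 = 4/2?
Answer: -222/149 ≈ -1.4899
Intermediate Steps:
J(x, b) = -14 (J(x, b) = -28/2 = -7*2 = -14)
h(O, C) = -4 - 14*C
((((43 - 1*(-19)) + 85) + h(-1, -7)) + 203)/(-308 + K(-10, -7)) = ((((43 - 1*(-19)) + 85) + (-4 - 14*(-7))) + 203)/(-308 + 10) = ((((43 + 19) + 85) + (-4 + 98)) + 203)/(-298) = (((62 + 85) + 94) + 203)*(-1/298) = ((147 + 94) + 203)*(-1/298) = (241 + 203)*(-1/298) = 444*(-1/298) = -222/149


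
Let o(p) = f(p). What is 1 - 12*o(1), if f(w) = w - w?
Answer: 1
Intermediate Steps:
f(w) = 0
o(p) = 0
1 - 12*o(1) = 1 - 12*0 = 1 + 0 = 1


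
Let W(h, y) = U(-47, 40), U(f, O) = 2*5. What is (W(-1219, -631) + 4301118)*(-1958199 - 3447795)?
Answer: -23251872161232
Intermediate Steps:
U(f, O) = 10
W(h, y) = 10
(W(-1219, -631) + 4301118)*(-1958199 - 3447795) = (10 + 4301118)*(-1958199 - 3447795) = 4301128*(-5405994) = -23251872161232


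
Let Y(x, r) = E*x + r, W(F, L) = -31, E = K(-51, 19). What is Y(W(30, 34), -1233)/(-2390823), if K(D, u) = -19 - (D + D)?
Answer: 3806/2390823 ≈ 0.0015919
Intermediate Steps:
K(D, u) = -19 - 2*D
E = 83 (E = -19 - 2*(-51) = -19 + 102 = 83)
Y(x, r) = r + 83*x (Y(x, r) = 83*x + r = r + 83*x)
Y(W(30, 34), -1233)/(-2390823) = (-1233 + 83*(-31))/(-2390823) = (-1233 - 2573)*(-1/2390823) = -3806*(-1/2390823) = 3806/2390823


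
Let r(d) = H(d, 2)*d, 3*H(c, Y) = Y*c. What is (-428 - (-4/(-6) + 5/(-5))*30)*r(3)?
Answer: -2508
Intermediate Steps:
H(c, Y) = Y*c/3 (H(c, Y) = (Y*c)/3 = Y*c/3)
r(d) = 2*d**2/3 (r(d) = ((1/3)*2*d)*d = (2*d/3)*d = 2*d**2/3)
(-428 - (-4/(-6) + 5/(-5))*30)*r(3) = (-428 - (-4/(-6) + 5/(-5))*30)*((2/3)*3**2) = (-428 - (-4*(-1/6) + 5*(-1/5))*30)*((2/3)*9) = (-428 - (2/3 - 1)*30)*6 = (-428 - (-1)*30/3)*6 = (-428 - 1*(-10))*6 = (-428 + 10)*6 = -418*6 = -2508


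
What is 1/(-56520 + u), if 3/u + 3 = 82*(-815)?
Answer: -66833/3777401163 ≈ -1.7693e-5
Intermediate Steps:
u = -3/66833 (u = 3/(-3 + 82*(-815)) = 3/(-3 - 66830) = 3/(-66833) = 3*(-1/66833) = -3/66833 ≈ -4.4888e-5)
1/(-56520 + u) = 1/(-56520 - 3/66833) = 1/(-3777401163/66833) = -66833/3777401163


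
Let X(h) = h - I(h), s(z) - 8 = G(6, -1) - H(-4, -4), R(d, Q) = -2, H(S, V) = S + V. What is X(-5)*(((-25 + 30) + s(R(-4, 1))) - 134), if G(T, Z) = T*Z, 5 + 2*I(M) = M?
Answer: 0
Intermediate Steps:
I(M) = -5/2 + M/2
s(z) = 10 (s(z) = 8 + (6*(-1) - (-4 - 4)) = 8 + (-6 - 1*(-8)) = 8 + (-6 + 8) = 8 + 2 = 10)
X(h) = 5/2 + h/2 (X(h) = h - (-5/2 + h/2) = h + (5/2 - h/2) = 5/2 + h/2)
X(-5)*(((-25 + 30) + s(R(-4, 1))) - 134) = (5/2 + (1/2)*(-5))*(((-25 + 30) + 10) - 134) = (5/2 - 5/2)*((5 + 10) - 134) = 0*(15 - 134) = 0*(-119) = 0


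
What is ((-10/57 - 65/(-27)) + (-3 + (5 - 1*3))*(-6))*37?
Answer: 156251/513 ≈ 304.58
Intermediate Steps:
((-10/57 - 65/(-27)) + (-3 + (5 - 1*3))*(-6))*37 = ((-10*1/57 - 65*(-1/27)) + (-3 + (5 - 3))*(-6))*37 = ((-10/57 + 65/27) + (-3 + 2)*(-6))*37 = (1145/513 - 1*(-6))*37 = (1145/513 + 6)*37 = (4223/513)*37 = 156251/513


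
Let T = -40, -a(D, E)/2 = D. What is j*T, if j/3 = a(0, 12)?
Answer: 0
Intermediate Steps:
a(D, E) = -2*D
j = 0 (j = 3*(-2*0) = 3*0 = 0)
j*T = 0*(-40) = 0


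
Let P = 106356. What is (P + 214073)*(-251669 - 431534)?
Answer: -218918054087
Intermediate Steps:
(P + 214073)*(-251669 - 431534) = (106356 + 214073)*(-251669 - 431534) = 320429*(-683203) = -218918054087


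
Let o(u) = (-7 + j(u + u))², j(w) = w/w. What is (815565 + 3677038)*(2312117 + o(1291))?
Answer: 10387585504259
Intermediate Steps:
j(w) = 1
o(u) = 36 (o(u) = (-7 + 1)² = (-6)² = 36)
(815565 + 3677038)*(2312117 + o(1291)) = (815565 + 3677038)*(2312117 + 36) = 4492603*2312153 = 10387585504259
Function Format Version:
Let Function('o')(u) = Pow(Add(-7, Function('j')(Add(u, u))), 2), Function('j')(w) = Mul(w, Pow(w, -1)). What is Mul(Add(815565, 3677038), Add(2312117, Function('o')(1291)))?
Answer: 10387585504259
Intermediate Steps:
Function('j')(w) = 1
Function('o')(u) = 36 (Function('o')(u) = Pow(Add(-7, 1), 2) = Pow(-6, 2) = 36)
Mul(Add(815565, 3677038), Add(2312117, Function('o')(1291))) = Mul(Add(815565, 3677038), Add(2312117, 36)) = Mul(4492603, 2312153) = 10387585504259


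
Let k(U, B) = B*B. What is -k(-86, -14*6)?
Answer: -7056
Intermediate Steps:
k(U, B) = B²
-k(-86, -14*6) = -(-14*6)² = -1*(-84)² = -1*7056 = -7056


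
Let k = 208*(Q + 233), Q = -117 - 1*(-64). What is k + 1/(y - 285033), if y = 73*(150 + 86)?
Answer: 10026619199/267805 ≈ 37440.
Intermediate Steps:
Q = -53 (Q = -117 + 64 = -53)
k = 37440 (k = 208*(-53 + 233) = 208*180 = 37440)
y = 17228 (y = 73*236 = 17228)
k + 1/(y - 285033) = 37440 + 1/(17228 - 285033) = 37440 + 1/(-267805) = 37440 - 1/267805 = 10026619199/267805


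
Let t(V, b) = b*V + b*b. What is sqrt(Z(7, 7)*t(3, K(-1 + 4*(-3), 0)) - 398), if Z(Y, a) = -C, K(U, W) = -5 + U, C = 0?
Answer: I*sqrt(398) ≈ 19.95*I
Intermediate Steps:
Z(Y, a) = 0 (Z(Y, a) = -1*0 = 0)
t(V, b) = b**2 + V*b (t(V, b) = V*b + b**2 = b**2 + V*b)
sqrt(Z(7, 7)*t(3, K(-1 + 4*(-3), 0)) - 398) = sqrt(0*((-5 + (-1 + 4*(-3)))*(3 + (-5 + (-1 + 4*(-3))))) - 398) = sqrt(0*((-5 + (-1 - 12))*(3 + (-5 + (-1 - 12)))) - 398) = sqrt(0*((-5 - 13)*(3 + (-5 - 13))) - 398) = sqrt(0*(-18*(3 - 18)) - 398) = sqrt(0*(-18*(-15)) - 398) = sqrt(0*270 - 398) = sqrt(0 - 398) = sqrt(-398) = I*sqrt(398)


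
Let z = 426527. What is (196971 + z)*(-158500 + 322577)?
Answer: 102301681346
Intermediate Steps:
(196971 + z)*(-158500 + 322577) = (196971 + 426527)*(-158500 + 322577) = 623498*164077 = 102301681346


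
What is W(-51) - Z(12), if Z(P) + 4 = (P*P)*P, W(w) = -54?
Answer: -1778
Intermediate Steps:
Z(P) = -4 + P**3 (Z(P) = -4 + (P*P)*P = -4 + P**2*P = -4 + P**3)
W(-51) - Z(12) = -54 - (-4 + 12**3) = -54 - (-4 + 1728) = -54 - 1*1724 = -54 - 1724 = -1778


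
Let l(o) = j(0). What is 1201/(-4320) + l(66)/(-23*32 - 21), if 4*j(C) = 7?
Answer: -916717/3270240 ≈ -0.28032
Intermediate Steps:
j(C) = 7/4 (j(C) = (1/4)*7 = 7/4)
l(o) = 7/4
1201/(-4320) + l(66)/(-23*32 - 21) = 1201/(-4320) + 7/(4*(-23*32 - 21)) = 1201*(-1/4320) + 7/(4*(-736 - 21)) = -1201/4320 + (7/4)/(-757) = -1201/4320 + (7/4)*(-1/757) = -1201/4320 - 7/3028 = -916717/3270240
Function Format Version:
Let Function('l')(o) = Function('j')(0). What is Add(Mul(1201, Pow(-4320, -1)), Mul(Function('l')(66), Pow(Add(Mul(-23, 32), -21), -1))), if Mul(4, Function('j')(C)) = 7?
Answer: Rational(-916717, 3270240) ≈ -0.28032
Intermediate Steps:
Function('j')(C) = Rational(7, 4) (Function('j')(C) = Mul(Rational(1, 4), 7) = Rational(7, 4))
Function('l')(o) = Rational(7, 4)
Add(Mul(1201, Pow(-4320, -1)), Mul(Function('l')(66), Pow(Add(Mul(-23, 32), -21), -1))) = Add(Mul(1201, Pow(-4320, -1)), Mul(Rational(7, 4), Pow(Add(Mul(-23, 32), -21), -1))) = Add(Mul(1201, Rational(-1, 4320)), Mul(Rational(7, 4), Pow(Add(-736, -21), -1))) = Add(Rational(-1201, 4320), Mul(Rational(7, 4), Pow(-757, -1))) = Add(Rational(-1201, 4320), Mul(Rational(7, 4), Rational(-1, 757))) = Add(Rational(-1201, 4320), Rational(-7, 3028)) = Rational(-916717, 3270240)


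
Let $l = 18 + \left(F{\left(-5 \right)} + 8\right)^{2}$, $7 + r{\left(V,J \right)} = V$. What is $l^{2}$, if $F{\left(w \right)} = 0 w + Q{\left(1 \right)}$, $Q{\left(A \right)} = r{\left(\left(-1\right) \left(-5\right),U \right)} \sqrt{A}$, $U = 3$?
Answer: $2916$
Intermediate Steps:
$r{\left(V,J \right)} = -7 + V$
$Q{\left(A \right)} = - 2 \sqrt{A}$ ($Q{\left(A \right)} = \left(-7 - -5\right) \sqrt{A} = \left(-7 + 5\right) \sqrt{A} = - 2 \sqrt{A}$)
$F{\left(w \right)} = -2$ ($F{\left(w \right)} = 0 w - 2 \sqrt{1} = 0 - 2 = -2$)
$l = 54$ ($l = 18 + \left(-2 + 8\right)^{2} = 18 + 6^{2} = 18 + 36 = 54$)
$l^{2} = 54^{2} = 2916$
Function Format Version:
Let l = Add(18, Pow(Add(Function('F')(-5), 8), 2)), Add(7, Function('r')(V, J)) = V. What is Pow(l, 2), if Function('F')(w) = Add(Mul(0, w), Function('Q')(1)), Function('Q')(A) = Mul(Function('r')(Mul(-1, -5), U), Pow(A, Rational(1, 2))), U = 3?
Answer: 2916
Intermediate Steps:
Function('r')(V, J) = Add(-7, V)
Function('Q')(A) = Mul(-2, Pow(A, Rational(1, 2))) (Function('Q')(A) = Mul(Add(-7, Mul(-1, -5)), Pow(A, Rational(1, 2))) = Mul(Add(-7, 5), Pow(A, Rational(1, 2))) = Mul(-2, Pow(A, Rational(1, 2))))
Function('F')(w) = -2 (Function('F')(w) = Add(Mul(0, w), Mul(-2, Pow(1, Rational(1, 2)))) = Add(0, Mul(-2, 1)) = Add(0, -2) = -2)
l = 54 (l = Add(18, Pow(Add(-2, 8), 2)) = Add(18, Pow(6, 2)) = Add(18, 36) = 54)
Pow(l, 2) = Pow(54, 2) = 2916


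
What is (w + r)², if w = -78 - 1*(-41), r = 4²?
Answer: 441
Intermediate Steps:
r = 16
w = -37 (w = -78 + 41 = -37)
(w + r)² = (-37 + 16)² = (-21)² = 441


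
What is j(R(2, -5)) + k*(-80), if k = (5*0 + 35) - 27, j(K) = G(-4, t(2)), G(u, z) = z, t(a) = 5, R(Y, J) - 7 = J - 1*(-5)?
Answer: -635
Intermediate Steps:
R(Y, J) = 12 + J (R(Y, J) = 7 + (J - 1*(-5)) = 7 + (J + 5) = 7 + (5 + J) = 12 + J)
j(K) = 5
k = 8 (k = (0 + 35) - 27 = 35 - 27 = 8)
j(R(2, -5)) + k*(-80) = 5 + 8*(-80) = 5 - 640 = -635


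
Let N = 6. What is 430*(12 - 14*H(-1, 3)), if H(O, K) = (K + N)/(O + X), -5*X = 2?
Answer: 43860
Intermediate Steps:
X = -⅖ (X = -⅕*2 = -⅖ ≈ -0.40000)
H(O, K) = (6 + K)/(-⅖ + O) (H(O, K) = (K + 6)/(O - ⅖) = (6 + K)/(-⅖ + O))
430*(12 - 14*H(-1, 3)) = 430*(12 - 70*(6 + 3)/(-2 + 5*(-1))) = 430*(12 - 70*9/(-2 - 5)) = 430*(12 - 70*9/(-7)) = 430*(12 - 70*(-1)*9/7) = 430*(12 - 14*(-45/7)) = 430*(12 + 90) = 430*102 = 43860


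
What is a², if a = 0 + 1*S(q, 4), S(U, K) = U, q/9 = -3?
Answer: 729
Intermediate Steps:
q = -27 (q = 9*(-3) = -27)
a = -27 (a = 0 + 1*(-27) = 0 - 27 = -27)
a² = (-27)² = 729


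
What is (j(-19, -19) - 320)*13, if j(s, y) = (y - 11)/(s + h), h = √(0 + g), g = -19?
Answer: -8281/2 + 39*I*√19/38 ≈ -4140.5 + 4.4736*I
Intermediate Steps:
h = I*√19 (h = √(0 - 19) = √(-19) = I*√19 ≈ 4.3589*I)
j(s, y) = (-11 + y)/(s + I*√19) (j(s, y) = (y - 11)/(s + I*√19) = (-11 + y)/(s + I*√19))
(j(-19, -19) - 320)*13 = ((-11 - 19)/(-19 + I*√19) - 320)*13 = (-30/(-19 + I*√19) - 320)*13 = (-320 - 30/(-19 + I*√19))*13 = -4160 - 390/(-19 + I*√19)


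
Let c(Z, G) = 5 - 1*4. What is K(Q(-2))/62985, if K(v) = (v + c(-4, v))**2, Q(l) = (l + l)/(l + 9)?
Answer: 3/1028755 ≈ 2.9161e-6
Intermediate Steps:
c(Z, G) = 1 (c(Z, G) = 5 - 4 = 1)
Q(l) = 2*l/(9 + l) (Q(l) = (2*l)/(9 + l) = 2*l/(9 + l))
K(v) = (1 + v)**2 (K(v) = (v + 1)**2 = (1 + v)**2)
K(Q(-2))/62985 = (1 + 2*(-2)/(9 - 2))**2/62985 = (1 + 2*(-2)/7)**2*(1/62985) = (1 + 2*(-2)*(1/7))**2*(1/62985) = (1 - 4/7)**2*(1/62985) = (3/7)**2*(1/62985) = (9/49)*(1/62985) = 3/1028755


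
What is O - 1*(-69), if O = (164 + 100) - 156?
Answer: 177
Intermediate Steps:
O = 108 (O = 264 - 156 = 108)
O - 1*(-69) = 108 - 1*(-69) = 108 + 69 = 177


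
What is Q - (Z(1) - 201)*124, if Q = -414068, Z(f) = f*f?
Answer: -389268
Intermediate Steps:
Z(f) = f²
Q - (Z(1) - 201)*124 = -414068 - (1² - 201)*124 = -414068 - (1 - 201)*124 = -414068 - (-200)*124 = -414068 - 1*(-24800) = -414068 + 24800 = -389268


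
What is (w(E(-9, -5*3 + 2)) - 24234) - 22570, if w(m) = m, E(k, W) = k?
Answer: -46813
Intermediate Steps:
(w(E(-9, -5*3 + 2)) - 24234) - 22570 = (-9 - 24234) - 22570 = -24243 - 22570 = -46813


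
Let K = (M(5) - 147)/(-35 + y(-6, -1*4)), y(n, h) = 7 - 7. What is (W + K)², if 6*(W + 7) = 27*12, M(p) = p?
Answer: 3193369/1225 ≈ 2606.8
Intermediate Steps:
y(n, h) = 0
K = 142/35 (K = (5 - 147)/(-35 + 0) = -142/(-35) = -142*(-1/35) = 142/35 ≈ 4.0571)
W = 47 (W = -7 + (27*12)/6 = -7 + (⅙)*324 = -7 + 54 = 47)
(W + K)² = (47 + 142/35)² = (1787/35)² = 3193369/1225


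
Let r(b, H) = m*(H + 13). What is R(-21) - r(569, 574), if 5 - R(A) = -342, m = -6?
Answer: 3869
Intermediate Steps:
R(A) = 347 (R(A) = 5 - 1*(-342) = 5 + 342 = 347)
r(b, H) = -78 - 6*H (r(b, H) = -6*(H + 13) = -6*(13 + H) = -78 - 6*H)
R(-21) - r(569, 574) = 347 - (-78 - 6*574) = 347 - (-78 - 3444) = 347 - 1*(-3522) = 347 + 3522 = 3869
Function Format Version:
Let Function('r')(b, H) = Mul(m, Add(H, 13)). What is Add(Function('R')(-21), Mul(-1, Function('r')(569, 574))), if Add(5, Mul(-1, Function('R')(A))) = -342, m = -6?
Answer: 3869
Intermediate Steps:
Function('R')(A) = 347 (Function('R')(A) = Add(5, Mul(-1, -342)) = Add(5, 342) = 347)
Function('r')(b, H) = Add(-78, Mul(-6, H)) (Function('r')(b, H) = Mul(-6, Add(H, 13)) = Mul(-6, Add(13, H)) = Add(-78, Mul(-6, H)))
Add(Function('R')(-21), Mul(-1, Function('r')(569, 574))) = Add(347, Mul(-1, Add(-78, Mul(-6, 574)))) = Add(347, Mul(-1, Add(-78, -3444))) = Add(347, Mul(-1, -3522)) = Add(347, 3522) = 3869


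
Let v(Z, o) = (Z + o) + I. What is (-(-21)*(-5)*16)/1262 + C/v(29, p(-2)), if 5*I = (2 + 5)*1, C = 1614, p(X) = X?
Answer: 2486445/44801 ≈ 55.500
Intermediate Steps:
I = 7/5 (I = ((2 + 5)*1)/5 = (7*1)/5 = (⅕)*7 = 7/5 ≈ 1.4000)
v(Z, o) = 7/5 + Z + o (v(Z, o) = (Z + o) + 7/5 = 7/5 + Z + o)
(-(-21)*(-5)*16)/1262 + C/v(29, p(-2)) = (-(-21)*(-5)*16)/1262 + 1614/(7/5 + 29 - 2) = (-7*15*16)*(1/1262) + 1614/(142/5) = -105*16*(1/1262) + 1614*(5/142) = -1680*1/1262 + 4035/71 = -840/631 + 4035/71 = 2486445/44801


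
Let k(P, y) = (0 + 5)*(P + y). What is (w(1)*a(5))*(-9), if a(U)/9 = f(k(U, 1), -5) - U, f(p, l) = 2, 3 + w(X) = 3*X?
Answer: 0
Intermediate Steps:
w(X) = -3 + 3*X
k(P, y) = 5*P + 5*y (k(P, y) = 5*(P + y) = 5*P + 5*y)
a(U) = 18 - 9*U (a(U) = 9*(2 - U) = 18 - 9*U)
(w(1)*a(5))*(-9) = ((-3 + 3*1)*(18 - 9*5))*(-9) = ((-3 + 3)*(18 - 45))*(-9) = (0*(-27))*(-9) = 0*(-9) = 0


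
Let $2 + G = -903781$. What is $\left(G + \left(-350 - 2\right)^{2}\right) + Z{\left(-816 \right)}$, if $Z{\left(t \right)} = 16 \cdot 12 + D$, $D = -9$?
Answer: $-779696$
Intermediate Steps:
$G = -903783$ ($G = -2 - 903781 = -903783$)
$Z{\left(t \right)} = 183$ ($Z{\left(t \right)} = 16 \cdot 12 - 9 = 192 - 9 = 183$)
$\left(G + \left(-350 - 2\right)^{2}\right) + Z{\left(-816 \right)} = \left(-903783 + \left(-350 - 2\right)^{2}\right) + 183 = \left(-903783 + \left(-352\right)^{2}\right) + 183 = \left(-903783 + 123904\right) + 183 = -779879 + 183 = -779696$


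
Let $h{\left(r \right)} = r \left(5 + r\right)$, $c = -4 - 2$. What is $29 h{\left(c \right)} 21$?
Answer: $3654$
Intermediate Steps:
$c = -6$ ($c = -4 - 2 = -6$)
$29 h{\left(c \right)} 21 = 29 \left(- 6 \left(5 - 6\right)\right) 21 = 29 \left(\left(-6\right) \left(-1\right)\right) 21 = 29 \cdot 6 \cdot 21 = 174 \cdot 21 = 3654$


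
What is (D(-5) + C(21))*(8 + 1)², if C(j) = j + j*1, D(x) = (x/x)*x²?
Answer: 5427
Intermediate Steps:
D(x) = x² (D(x) = 1*x² = x²)
C(j) = 2*j (C(j) = j + j = 2*j)
(D(-5) + C(21))*(8 + 1)² = ((-5)² + 2*21)*(8 + 1)² = (25 + 42)*9² = 67*81 = 5427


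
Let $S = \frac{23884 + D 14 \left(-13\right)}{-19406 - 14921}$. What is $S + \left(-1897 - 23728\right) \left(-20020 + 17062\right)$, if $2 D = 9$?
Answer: $\frac{2601943668185}{34327} \approx 7.5799 \cdot 10^{7}$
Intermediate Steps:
$D = \frac{9}{2}$ ($D = \frac{1}{2} \cdot 9 = \frac{9}{2} \approx 4.5$)
$S = - \frac{23065}{34327}$ ($S = \frac{23884 + \frac{9}{2} \cdot 14 \left(-13\right)}{-19406 - 14921} = \frac{23884 + 63 \left(-13\right)}{-34327} = \left(23884 - 819\right) \left(- \frac{1}{34327}\right) = 23065 \left(- \frac{1}{34327}\right) = - \frac{23065}{34327} \approx -0.67192$)
$S + \left(-1897 - 23728\right) \left(-20020 + 17062\right) = - \frac{23065}{34327} + \left(-1897 - 23728\right) \left(-20020 + 17062\right) = - \frac{23065}{34327} - -75798750 = - \frac{23065}{34327} + 75798750 = \frac{2601943668185}{34327}$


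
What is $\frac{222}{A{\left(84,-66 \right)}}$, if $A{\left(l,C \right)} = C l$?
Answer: $- \frac{37}{924} \approx -0.040043$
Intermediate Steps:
$\frac{222}{A{\left(84,-66 \right)}} = \frac{222}{\left(-66\right) 84} = \frac{222}{-5544} = 222 \left(- \frac{1}{5544}\right) = - \frac{37}{924}$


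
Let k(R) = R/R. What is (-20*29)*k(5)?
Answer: -580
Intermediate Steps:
k(R) = 1
(-20*29)*k(5) = -20*29*1 = -580*1 = -580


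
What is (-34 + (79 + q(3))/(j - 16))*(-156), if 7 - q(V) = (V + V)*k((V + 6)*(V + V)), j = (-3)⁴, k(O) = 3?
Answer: 25704/5 ≈ 5140.8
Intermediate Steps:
j = 81
q(V) = 7 - 6*V (q(V) = 7 - (V + V)*3 = 7 - 2*V*3 = 7 - 6*V)
(-34 + (79 + q(3))/(j - 16))*(-156) = (-34 + (79 + (7 - 6*3))/(81 - 16))*(-156) = (-34 + (79 + (7 - 18))/65)*(-156) = (-34 + (79 - 11)*(1/65))*(-156) = (-34 + 68*(1/65))*(-156) = (-34 + 68/65)*(-156) = -2142/65*(-156) = 25704/5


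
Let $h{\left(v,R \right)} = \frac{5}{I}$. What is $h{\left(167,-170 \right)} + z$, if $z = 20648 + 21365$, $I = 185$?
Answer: $\frac{1554482}{37} \approx 42013.0$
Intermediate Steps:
$h{\left(v,R \right)} = \frac{1}{37}$ ($h{\left(v,R \right)} = \frac{5}{185} = 5 \cdot \frac{1}{185} = \frac{1}{37}$)
$z = 42013$
$h{\left(167,-170 \right)} + z = \frac{1}{37} + 42013 = \frac{1554482}{37}$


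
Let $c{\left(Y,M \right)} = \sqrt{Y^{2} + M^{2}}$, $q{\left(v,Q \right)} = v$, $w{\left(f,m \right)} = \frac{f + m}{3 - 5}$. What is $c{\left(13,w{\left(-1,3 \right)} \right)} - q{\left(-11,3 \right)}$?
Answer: $11 + \sqrt{170} \approx 24.038$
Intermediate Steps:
$w{\left(f,m \right)} = - \frac{f}{2} - \frac{m}{2}$ ($w{\left(f,m \right)} = \frac{f + m}{-2} = \left(f + m\right) \left(- \frac{1}{2}\right) = - \frac{f}{2} - \frac{m}{2}$)
$c{\left(Y,M \right)} = \sqrt{M^{2} + Y^{2}}$
$c{\left(13,w{\left(-1,3 \right)} \right)} - q{\left(-11,3 \right)} = \sqrt{\left(\left(- \frac{1}{2}\right) \left(-1\right) - \frac{3}{2}\right)^{2} + 13^{2}} - -11 = \sqrt{\left(\frac{1}{2} - \frac{3}{2}\right)^{2} + 169} + 11 = \sqrt{\left(-1\right)^{2} + 169} + 11 = \sqrt{1 + 169} + 11 = \sqrt{170} + 11 = 11 + \sqrt{170}$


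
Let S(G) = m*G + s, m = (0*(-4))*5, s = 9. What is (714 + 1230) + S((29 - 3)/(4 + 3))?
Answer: 1953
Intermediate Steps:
m = 0 (m = 0*5 = 0)
S(G) = 9 (S(G) = 0*G + 9 = 0 + 9 = 9)
(714 + 1230) + S((29 - 3)/(4 + 3)) = (714 + 1230) + 9 = 1944 + 9 = 1953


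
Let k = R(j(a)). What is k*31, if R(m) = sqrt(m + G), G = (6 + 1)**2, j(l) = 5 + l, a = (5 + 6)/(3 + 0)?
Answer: 31*sqrt(519)/3 ≈ 235.41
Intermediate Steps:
a = 11/3 ≈ 3.6667
G = 49 (G = 7**2 = 49)
R(m) = sqrt(49 + m) (R(m) = sqrt(m + 49) = sqrt(49 + m))
k = sqrt(519)/3 (k = sqrt(49 + (5 + 11/3)) = sqrt(49 + 26/3) = sqrt(173/3) = sqrt(519)/3 ≈ 7.5939)
k*31 = (sqrt(519)/3)*31 = 31*sqrt(519)/3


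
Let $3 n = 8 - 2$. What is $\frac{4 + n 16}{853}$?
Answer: $\frac{36}{853} \approx 0.042204$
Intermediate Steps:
$n = 2$ ($n = \frac{8 - 2}{3} = \frac{1}{3} \cdot 6 = 2$)
$\frac{4 + n 16}{853} = \frac{4 + 2 \cdot 16}{853} = \left(4 + 32\right) \frac{1}{853} = 36 \cdot \frac{1}{853} = \frac{36}{853}$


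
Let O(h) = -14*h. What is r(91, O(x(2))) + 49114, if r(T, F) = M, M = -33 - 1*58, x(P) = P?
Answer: 49023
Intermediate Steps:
M = -91 (M = -33 - 58 = -91)
r(T, F) = -91
r(91, O(x(2))) + 49114 = -91 + 49114 = 49023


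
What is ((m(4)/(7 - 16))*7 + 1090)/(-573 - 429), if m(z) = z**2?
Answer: -4849/4509 ≈ -1.0754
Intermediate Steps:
((m(4)/(7 - 16))*7 + 1090)/(-573 - 429) = ((4**2/(7 - 16))*7 + 1090)/(-573 - 429) = ((16/(-9))*7 + 1090)/(-1002) = ((16*(-1/9))*7 + 1090)*(-1/1002) = (-16/9*7 + 1090)*(-1/1002) = (-112/9 + 1090)*(-1/1002) = (9698/9)*(-1/1002) = -4849/4509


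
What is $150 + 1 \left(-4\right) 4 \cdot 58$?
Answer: $-778$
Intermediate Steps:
$150 + 1 \left(-4\right) 4 \cdot 58 = 150 + \left(-4\right) 4 \cdot 58 = 150 - 928 = -778$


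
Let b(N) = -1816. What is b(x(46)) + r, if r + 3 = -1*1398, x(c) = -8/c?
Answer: -3217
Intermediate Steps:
r = -1401 (r = -3 - 1*1398 = -3 - 1398 = -1401)
b(x(46)) + r = -1816 - 1401 = -3217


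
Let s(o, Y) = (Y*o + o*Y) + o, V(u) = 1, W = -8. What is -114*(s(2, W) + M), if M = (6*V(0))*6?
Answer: -684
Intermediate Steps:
s(o, Y) = o + 2*Y*o (s(o, Y) = (Y*o + Y*o) + o = 2*Y*o + o = o + 2*Y*o)
M = 36 (M = (6*1)*6 = 6*6 = 36)
-114*(s(2, W) + M) = -114*(2*(1 + 2*(-8)) + 36) = -114*(2*(1 - 16) + 36) = -114*(2*(-15) + 36) = -114*(-30 + 36) = -114*6 = -684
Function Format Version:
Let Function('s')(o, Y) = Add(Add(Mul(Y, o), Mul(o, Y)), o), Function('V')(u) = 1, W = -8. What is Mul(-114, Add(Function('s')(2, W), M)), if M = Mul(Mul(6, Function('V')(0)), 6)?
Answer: -684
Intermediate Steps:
Function('s')(o, Y) = Add(o, Mul(2, Y, o)) (Function('s')(o, Y) = Add(Add(Mul(Y, o), Mul(Y, o)), o) = Add(Mul(2, Y, o), o) = Add(o, Mul(2, Y, o)))
M = 36 (M = Mul(Mul(6, 1), 6) = Mul(6, 6) = 36)
Mul(-114, Add(Function('s')(2, W), M)) = Mul(-114, Add(Mul(2, Add(1, Mul(2, -8))), 36)) = Mul(-114, Add(Mul(2, Add(1, -16)), 36)) = Mul(-114, Add(Mul(2, -15), 36)) = Mul(-114, Add(-30, 36)) = Mul(-114, 6) = -684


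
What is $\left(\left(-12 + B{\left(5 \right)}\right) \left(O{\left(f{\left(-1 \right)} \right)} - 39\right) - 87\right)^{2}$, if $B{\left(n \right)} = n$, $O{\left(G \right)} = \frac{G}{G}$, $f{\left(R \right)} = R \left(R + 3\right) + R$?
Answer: $32041$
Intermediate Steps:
$f{\left(R \right)} = R + R \left(3 + R\right)$ ($f{\left(R \right)} = R \left(3 + R\right) + R = R + R \left(3 + R\right)$)
$O{\left(G \right)} = 1$
$\left(\left(-12 + B{\left(5 \right)}\right) \left(O{\left(f{\left(-1 \right)} \right)} - 39\right) - 87\right)^{2} = \left(\left(-12 + 5\right) \left(1 - 39\right) - 87\right)^{2} = \left(\left(-7\right) \left(-38\right) - 87\right)^{2} = \left(266 - 87\right)^{2} = 179^{2} = 32041$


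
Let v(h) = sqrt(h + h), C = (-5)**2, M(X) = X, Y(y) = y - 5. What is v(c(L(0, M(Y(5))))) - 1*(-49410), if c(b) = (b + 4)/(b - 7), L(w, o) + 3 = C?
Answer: 49410 + 2*sqrt(195)/15 ≈ 49412.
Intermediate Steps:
Y(y) = -5 + y
C = 25
L(w, o) = 22 (L(w, o) = -3 + 25 = 22)
c(b) = (4 + b)/(-7 + b)
v(h) = sqrt(2)*sqrt(h) (v(h) = sqrt(2*h) = sqrt(2)*sqrt(h))
v(c(L(0, M(Y(5))))) - 1*(-49410) = sqrt(2)*sqrt((4 + 22)/(-7 + 22)) - 1*(-49410) = sqrt(2)*sqrt(26/15) + 49410 = sqrt(2)*(sqrt(390)/15) + 49410 = 2*sqrt(195)/15 + 49410 = 49410 + 2*sqrt(195)/15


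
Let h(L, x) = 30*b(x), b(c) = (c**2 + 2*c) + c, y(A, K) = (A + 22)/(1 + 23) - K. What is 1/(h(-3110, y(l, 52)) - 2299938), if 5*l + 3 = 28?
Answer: -32/71259801 ≈ -4.4906e-7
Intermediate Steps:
l = 5 (l = -3/5 + (1/5)*28 = -3/5 + 28/5 = 5)
y(A, K) = 11/12 - K + A/24 (y(A, K) = (22 + A)/24 - K = (22 + A)*(1/24) - K = (11/12 + A/24) - K = 11/12 - K + A/24)
b(c) = c**2 + 3*c
h(L, x) = 30*x*(3 + x) (h(L, x) = 30*(x*(3 + x)) = 30*x*(3 + x))
1/(h(-3110, y(l, 52)) - 2299938) = 1/(30*(11/12 - 1*52 + (1/24)*5)*(3 + (11/12 - 1*52 + (1/24)*5)) - 2299938) = 1/(30*(11/12 - 52 + 5/24)*(3 + (11/12 - 52 + 5/24)) - 2299938) = 1/(30*(-407/8)*(3 - 407/8) - 2299938) = 1/(30*(-407/8)*(-383/8) - 2299938) = 1/(2338215/32 - 2299938) = 1/(-71259801/32) = -32/71259801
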